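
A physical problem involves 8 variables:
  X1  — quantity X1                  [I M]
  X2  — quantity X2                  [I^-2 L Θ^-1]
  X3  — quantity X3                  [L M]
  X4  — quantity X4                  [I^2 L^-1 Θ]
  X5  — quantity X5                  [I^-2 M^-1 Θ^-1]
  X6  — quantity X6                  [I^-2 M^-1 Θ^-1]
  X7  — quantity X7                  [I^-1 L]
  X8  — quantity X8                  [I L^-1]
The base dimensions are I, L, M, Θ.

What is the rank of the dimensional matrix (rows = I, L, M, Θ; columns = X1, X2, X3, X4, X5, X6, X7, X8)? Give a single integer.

Write exponents as rows I,L,M,Θ / cols X1,X2,X3,X4,X5,X6,X7,X8:
  I: [ 1 -2  0  2 -2 -2 -1  1]
  L: [ 0  1  1 -1  0  0  1 -1]
  M: [ 1  0  1  0 -1 -1  0  0]
  Θ: [ 0 -1  0  1 -1 -1  0  0]
Echelon form has 3 nonzero rows (pivots: X1,X2,X3)

3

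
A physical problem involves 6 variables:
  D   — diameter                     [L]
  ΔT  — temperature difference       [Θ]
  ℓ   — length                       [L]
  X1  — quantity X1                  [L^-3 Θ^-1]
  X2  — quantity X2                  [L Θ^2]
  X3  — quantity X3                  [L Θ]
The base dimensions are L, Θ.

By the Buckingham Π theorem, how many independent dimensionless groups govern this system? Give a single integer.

Exponent matrix [L,Θ] × [D,ΔT,ℓ,X1,X2,X3]:
  L: [ 1  0  1 -3  1  1]
  Θ: [ 0  1  0 -1  2  1]
Echelon form has 2 nonzero rows (pivots: D,ΔT)
Π count = n − r = 6 − 2 = 4

4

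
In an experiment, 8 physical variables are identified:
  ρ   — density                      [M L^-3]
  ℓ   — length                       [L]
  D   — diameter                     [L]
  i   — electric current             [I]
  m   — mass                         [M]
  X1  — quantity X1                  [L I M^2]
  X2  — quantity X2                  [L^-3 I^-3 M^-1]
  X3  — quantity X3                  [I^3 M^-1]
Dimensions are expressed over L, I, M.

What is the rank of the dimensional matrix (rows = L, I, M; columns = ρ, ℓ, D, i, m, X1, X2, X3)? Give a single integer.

Dimensional matrix (L×I×M by ρ×ℓ×D×i×m×X1×X2×X3):
  L: [-3  1  1  0  0  1 -3  0]
  I: [ 0  0  0  1  0  1 -3  3]
  M: [ 1  0  0  0  1  2 -1 -1]
RREF → pivots at {ρ,ℓ,i} ⇒ r = 3

3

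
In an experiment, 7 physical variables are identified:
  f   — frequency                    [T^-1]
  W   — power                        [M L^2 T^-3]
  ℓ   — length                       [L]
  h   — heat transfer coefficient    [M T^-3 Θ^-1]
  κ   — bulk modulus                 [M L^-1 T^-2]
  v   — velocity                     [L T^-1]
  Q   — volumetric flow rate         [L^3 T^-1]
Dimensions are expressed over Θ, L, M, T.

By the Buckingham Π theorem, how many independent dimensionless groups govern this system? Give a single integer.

3

Exponent matrix [Θ,L,M,T] × [f,W,ℓ,h,κ,v,Q]:
  Θ: [ 0  0  0 -1  0  0  0]
  L: [ 0  2  1  0 -1  1  3]
  M: [ 0  1  0  1  1  0  0]
  T: [-1 -3  0 -3 -2 -1 -1]
Echelon form has 4 nonzero rows (pivots: f,W,ℓ,h)
7 vars − rank 4 = 3 Π groups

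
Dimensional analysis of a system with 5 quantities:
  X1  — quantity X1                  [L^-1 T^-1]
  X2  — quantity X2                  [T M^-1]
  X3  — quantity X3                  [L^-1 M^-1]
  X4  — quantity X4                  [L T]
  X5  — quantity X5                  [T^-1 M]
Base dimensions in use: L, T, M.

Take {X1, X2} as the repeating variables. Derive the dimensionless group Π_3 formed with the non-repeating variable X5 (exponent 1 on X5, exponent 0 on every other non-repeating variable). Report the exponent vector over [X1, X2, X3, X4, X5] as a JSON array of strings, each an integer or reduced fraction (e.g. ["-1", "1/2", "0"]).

["0", "1", "0", "0", "1"]

Write exponents as rows L,T,M / cols X1,X2,X3,X4,X5:
  L: [-1  0 -1  1  0]
  T: [-1  1  0  1 -1]
  M: [ 0 -1 -1  0  1]
RREF → pivots at {X1,X2} ⇒ r = 2
Repeat: X1,X2; free: X3,X4,X5
RREF:
  r0: [   1    0    1   -1    0]
  r1: [   0    1    1    0   -1]
  r2: [   0    0    0    0    0]
Fix exponent of X5 at 1, X3 at 0, X4 at 0; solve each RREF row for its pivot's exponent:
  r0: exp(X1) + (0)·1 = 0 ⇒ exp(X1) = 0
  r1: exp(X2) + (-1)·1 = 0 ⇒ exp(X2) = 1
Π_3 = X2 · X5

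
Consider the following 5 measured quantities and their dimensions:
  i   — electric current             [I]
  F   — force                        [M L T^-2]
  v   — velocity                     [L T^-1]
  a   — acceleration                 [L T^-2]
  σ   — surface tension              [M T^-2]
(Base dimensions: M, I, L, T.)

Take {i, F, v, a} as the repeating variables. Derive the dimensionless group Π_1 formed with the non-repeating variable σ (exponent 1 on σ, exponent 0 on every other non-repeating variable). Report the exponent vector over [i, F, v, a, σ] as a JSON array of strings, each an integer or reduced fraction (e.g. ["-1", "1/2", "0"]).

["0", "-1", "2", "-1", "1"]

Write exponents as rows M,I,L,T / cols i,F,v,a,σ:
  M: [ 0  1  0  0  1]
  I: [ 1  0  0  0  0]
  L: [ 0  1  1  1  0]
  T: [ 0 -2 -1 -2 -2]
Echelon form has 4 nonzero rows (pivots: i,F,v,a)
Pivot set = {i,F,v,a}, free = {σ}
RREF:
  r0: [   1    0    0    0    0]
  r1: [   0    1    0    0    1]
  r2: [   0    0    1    0   -2]
  r3: [   0    0    0    1    1]
Fix exponent of σ at 1; solve each RREF row for its pivot's exponent:
  r0: exp(i) + (0)·1 = 0 ⇒ exp(i) = 0
  r1: exp(F) + (1)·1 = 0 ⇒ exp(F) = -1
  r2: exp(v) + (-2)·1 = 0 ⇒ exp(v) = 2
  r3: exp(a) + (1)·1 = 0 ⇒ exp(a) = -1
Π_1 = F^-1 · v^2 · a^-1 · σ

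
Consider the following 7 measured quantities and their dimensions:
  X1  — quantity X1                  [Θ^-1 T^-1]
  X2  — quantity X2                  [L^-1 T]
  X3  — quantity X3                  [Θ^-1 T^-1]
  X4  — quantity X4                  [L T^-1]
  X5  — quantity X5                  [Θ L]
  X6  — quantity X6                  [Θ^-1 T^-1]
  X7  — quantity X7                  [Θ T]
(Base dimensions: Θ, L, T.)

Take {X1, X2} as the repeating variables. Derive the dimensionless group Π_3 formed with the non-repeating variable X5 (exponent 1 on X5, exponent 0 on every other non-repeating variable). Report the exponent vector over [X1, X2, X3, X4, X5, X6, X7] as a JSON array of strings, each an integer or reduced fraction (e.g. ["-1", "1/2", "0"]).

["1", "1", "0", "0", "1", "0", "0"]

Exponent matrix [Θ,L,T] × [X1,X2,X3,X4,X5,X6,X7]:
  Θ: [-1  0 -1  0  1 -1  1]
  L: [ 0 -1  0  1  1  0  0]
  T: [-1  1 -1 -1  0 -1  1]
RREF → pivots at {X1,X2} ⇒ r = 2
Repeat: X1,X2; free: X3,X4,X5,X6,X7
RREF:
  r0: [   1    0    1    0   -1    1   -1]
  r1: [   0    1    0   -1   -1    0    0]
  r2: [   0    0    0    0    0    0    0]
Fix exponent of X5 at 1, X3 at 0, X4 at 0, X6 at 0, X7 at 0; solve each RREF row for its pivot's exponent:
  r0: exp(X1) + (-1)·1 = 0 ⇒ exp(X1) = 1
  r1: exp(X2) + (-1)·1 = 0 ⇒ exp(X2) = 1
Π_3 = X1 · X2 · X5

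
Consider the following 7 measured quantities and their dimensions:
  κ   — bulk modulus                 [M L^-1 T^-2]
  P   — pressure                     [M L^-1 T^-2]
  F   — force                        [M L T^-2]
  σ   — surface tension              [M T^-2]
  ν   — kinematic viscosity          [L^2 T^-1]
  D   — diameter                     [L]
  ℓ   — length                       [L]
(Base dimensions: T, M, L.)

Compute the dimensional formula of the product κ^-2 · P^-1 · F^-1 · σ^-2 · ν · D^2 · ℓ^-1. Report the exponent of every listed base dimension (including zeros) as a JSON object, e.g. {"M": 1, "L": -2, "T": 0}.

Exponent matrix [T,M,L] × [κ,P,F,σ,ν,D,ℓ]:
  T: [-2 -2 -2 -2 -1  0  0]
  M: [ 1  1  1  1  0  0  0]
  L: [-1 -1  1  0  2  1  1]
  [T]: (-2)·-2+(-1)·-2+(-1)·-2+(-2)·-2+(1)·-1+(2)·0+(-1)·0 = 11
  [M]: (-2)·1+(-1)·1+(-1)·1+(-2)·1+(1)·0+(2)·0+(-1)·0 = -6
  [L]: (-2)·-1+(-1)·-1+(-1)·1+(-2)·0+(1)·2+(2)·1+(-1)·1 = 5
⇒ T^11 M^-6 L^5

{"T": 11, "M": -6, "L": 5}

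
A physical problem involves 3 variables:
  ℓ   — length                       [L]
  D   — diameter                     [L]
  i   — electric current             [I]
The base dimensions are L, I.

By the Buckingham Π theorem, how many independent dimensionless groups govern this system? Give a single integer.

1

Dimensional matrix (L×I by ℓ×D×i):
  L: [ 1  1  0]
  I: [ 0  0  1]
RREF → pivots at {ℓ,i} ⇒ r = 2
Π count = n − r = 3 − 2 = 1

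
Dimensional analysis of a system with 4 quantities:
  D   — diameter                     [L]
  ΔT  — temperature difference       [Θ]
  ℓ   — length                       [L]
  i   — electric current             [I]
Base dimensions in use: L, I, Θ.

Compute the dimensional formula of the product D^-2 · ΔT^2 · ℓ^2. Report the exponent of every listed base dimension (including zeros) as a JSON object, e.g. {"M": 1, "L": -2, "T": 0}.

Exponent matrix [L,I,Θ] × [D,ΔT,ℓ,i]:
  L: [ 1  0  1  0]
  I: [ 0  0  0  1]
  Θ: [ 0  1  0  0]
  [L]: (-2)·1+(2)·0+(2)·1 = 0
  [I]: (-2)·0+(2)·0+(2)·0 = 0
  [Θ]: (-2)·0+(2)·1+(2)·0 = 2
⇒ Θ^2

{"L": 0, "I": 0, "Θ": 2}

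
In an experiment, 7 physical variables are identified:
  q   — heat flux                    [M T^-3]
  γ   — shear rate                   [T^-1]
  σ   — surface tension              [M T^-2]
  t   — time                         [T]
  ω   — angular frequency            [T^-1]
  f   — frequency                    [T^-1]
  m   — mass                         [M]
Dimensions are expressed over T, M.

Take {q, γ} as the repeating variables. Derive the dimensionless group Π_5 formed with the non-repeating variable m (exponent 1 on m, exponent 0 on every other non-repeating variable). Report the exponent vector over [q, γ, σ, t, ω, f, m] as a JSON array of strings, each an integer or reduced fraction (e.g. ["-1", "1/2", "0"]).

["-1", "3", "0", "0", "0", "0", "1"]

Dimensional matrix (T×M by q×γ×σ×t×ω×f×m):
  T: [-3 -1 -2  1 -1 -1  0]
  M: [ 1  0  1  0  0  0  1]
RREF → pivots at {q,γ} ⇒ r = 2
Pivot set = {q,γ}, free = {σ,t,ω,f,m}
RREF:
  r0: [   1    0    1    0    0    0    1]
  r1: [   0    1   -1   -1    1    1   -3]
Fix exponent of m at 1, σ at 0, t at 0, ω at 0, f at 0; solve each RREF row for its pivot's exponent:
  r0: exp(q) + (1)·1 = 0 ⇒ exp(q) = -1
  r1: exp(γ) + (-3)·1 = 0 ⇒ exp(γ) = 3
Π_5 = q^-1 · γ^3 · m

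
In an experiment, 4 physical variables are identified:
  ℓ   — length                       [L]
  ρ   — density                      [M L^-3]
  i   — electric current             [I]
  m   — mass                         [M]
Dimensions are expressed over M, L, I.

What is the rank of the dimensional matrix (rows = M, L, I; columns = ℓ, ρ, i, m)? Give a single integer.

Exponent matrix [M,L,I] × [ℓ,ρ,i,m]:
  M: [ 0  1  0  1]
  L: [ 1 -3  0  0]
  I: [ 0  0  1  0]
RREF → pivots at {ℓ,ρ,i} ⇒ r = 3

3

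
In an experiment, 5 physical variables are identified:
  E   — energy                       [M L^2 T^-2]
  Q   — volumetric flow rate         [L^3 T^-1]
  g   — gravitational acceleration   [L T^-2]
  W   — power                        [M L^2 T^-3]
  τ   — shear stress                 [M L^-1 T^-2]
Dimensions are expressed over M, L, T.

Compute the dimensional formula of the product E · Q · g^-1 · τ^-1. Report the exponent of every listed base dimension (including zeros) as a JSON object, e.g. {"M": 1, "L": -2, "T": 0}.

{"M": 0, "L": 5, "T": 1}

Dimensional matrix (M×L×T by E×Q×g×W×τ):
  M: [ 1  0  0  1  1]
  L: [ 2  3  1  2 -1]
  T: [-2 -1 -2 -3 -2]
  [M]: (1)·1+(1)·0+(-1)·0+(-1)·1 = 0
  [L]: (1)·2+(1)·3+(-1)·1+(-1)·-1 = 5
  [T]: (1)·-2+(1)·-1+(-1)·-2+(-1)·-2 = 1
⇒ L^5 T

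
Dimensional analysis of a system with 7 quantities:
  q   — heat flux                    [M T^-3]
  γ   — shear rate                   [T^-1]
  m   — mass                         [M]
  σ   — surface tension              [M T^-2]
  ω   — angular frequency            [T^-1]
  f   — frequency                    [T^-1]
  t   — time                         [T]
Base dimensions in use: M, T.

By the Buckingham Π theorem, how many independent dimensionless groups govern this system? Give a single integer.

Dimensional matrix (M×T by q×γ×m×σ×ω×f×t):
  M: [ 1  0  1  1  0  0  0]
  T: [-3 -1  0 -2 -1 -1  1]
Echelon form has 2 nonzero rows (pivots: q,γ)
n=7, r=2 ⇒ 5 dimensionless groups

5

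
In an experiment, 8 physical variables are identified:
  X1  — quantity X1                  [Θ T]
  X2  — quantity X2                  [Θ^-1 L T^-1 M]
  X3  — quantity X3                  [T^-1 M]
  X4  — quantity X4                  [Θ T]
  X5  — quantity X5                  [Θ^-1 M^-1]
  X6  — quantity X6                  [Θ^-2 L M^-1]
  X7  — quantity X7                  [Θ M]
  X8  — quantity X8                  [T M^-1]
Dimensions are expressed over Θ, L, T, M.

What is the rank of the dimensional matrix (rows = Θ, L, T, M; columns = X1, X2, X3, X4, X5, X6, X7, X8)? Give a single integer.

3

Exponent matrix [Θ,L,T,M] × [X1,X2,X3,X4,X5,X6,X7,X8]:
  Θ: [ 1 -1  0  1 -1 -2  1  0]
  L: [ 0  1  0  0  0  1  0  0]
  T: [ 1 -1 -1  1  0  0  0  1]
  M: [ 0  1  1  0 -1 -1  1 -1]
RREF → pivots at {X1,X2,X3} ⇒ r = 3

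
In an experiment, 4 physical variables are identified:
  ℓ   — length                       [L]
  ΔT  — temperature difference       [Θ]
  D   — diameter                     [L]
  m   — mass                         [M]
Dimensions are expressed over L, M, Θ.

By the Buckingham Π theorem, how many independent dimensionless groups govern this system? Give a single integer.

Write exponents as rows L,M,Θ / cols ℓ,ΔT,D,m:
  L: [ 1  0  1  0]
  M: [ 0  0  0  1]
  Θ: [ 0  1  0  0]
Row reduction gives pivot columns ℓ,ΔT,m; rank = 3
n=4, r=3 ⇒ 1 dimensionless group

1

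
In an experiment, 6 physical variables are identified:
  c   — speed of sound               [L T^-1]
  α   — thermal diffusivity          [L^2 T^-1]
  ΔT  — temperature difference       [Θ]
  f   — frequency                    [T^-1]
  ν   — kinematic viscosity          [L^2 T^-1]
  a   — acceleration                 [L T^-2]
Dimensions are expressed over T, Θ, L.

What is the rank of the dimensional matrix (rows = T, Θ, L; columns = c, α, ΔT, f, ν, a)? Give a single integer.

3

Write exponents as rows T,Θ,L / cols c,α,ΔT,f,ν,a:
  T: [-1 -1  0 -1 -1 -2]
  Θ: [ 0  0  1  0  0  0]
  L: [ 1  2  0  0  2  1]
Echelon form has 3 nonzero rows (pivots: c,α,ΔT)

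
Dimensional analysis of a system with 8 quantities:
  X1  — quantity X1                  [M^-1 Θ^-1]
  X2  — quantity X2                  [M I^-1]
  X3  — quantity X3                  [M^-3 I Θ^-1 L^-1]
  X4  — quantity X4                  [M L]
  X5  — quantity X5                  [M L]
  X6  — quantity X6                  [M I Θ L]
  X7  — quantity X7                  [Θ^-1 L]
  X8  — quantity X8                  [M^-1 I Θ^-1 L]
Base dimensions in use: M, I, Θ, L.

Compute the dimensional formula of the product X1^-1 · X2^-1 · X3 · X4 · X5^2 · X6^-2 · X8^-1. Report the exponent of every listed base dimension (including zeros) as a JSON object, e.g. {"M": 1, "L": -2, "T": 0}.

Dimensional matrix (M×I×Θ×L by X1×X2×X3×X4×X5×X6×X7×X8):
  M: [-1  1 -3  1  1  1  0 -1]
  I: [ 0 -1  1  0  0  1  0  1]
  Θ: [-1  0 -1  0  0  1 -1 -1]
  L: [ 0  0 -1  1  1  1  1  1]
  [M]: (-1)·-1+(-1)·1+(1)·-3+(1)·1+(2)·1+(-2)·1+(-1)·-1 = -1
  [I]: (-1)·0+(-1)·-1+(1)·1+(1)·0+(2)·0+(-2)·1+(-1)·1 = -1
  [Θ]: (-1)·-1+(-1)·0+(1)·-1+(1)·0+(2)·0+(-2)·1+(-1)·-1 = -1
  [L]: (-1)·0+(-1)·0+(1)·-1+(1)·1+(2)·1+(-2)·1+(-1)·1 = -1
⇒ M^-1 I^-1 Θ^-1 L^-1

{"M": -1, "I": -1, "Θ": -1, "L": -1}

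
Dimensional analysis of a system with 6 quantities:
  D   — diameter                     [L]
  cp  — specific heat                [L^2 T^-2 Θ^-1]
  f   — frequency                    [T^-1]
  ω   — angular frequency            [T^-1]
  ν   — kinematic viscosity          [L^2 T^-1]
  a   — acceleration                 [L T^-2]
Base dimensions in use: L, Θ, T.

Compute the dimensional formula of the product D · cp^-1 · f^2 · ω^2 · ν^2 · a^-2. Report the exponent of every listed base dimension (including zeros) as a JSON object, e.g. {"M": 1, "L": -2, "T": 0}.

{"L": 1, "Θ": 1, "T": 0}

Write exponents as rows L,Θ,T / cols D,cp,f,ω,ν,a:
  L: [ 1  2  0  0  2  1]
  Θ: [ 0 -1  0  0  0  0]
  T: [ 0 -2 -1 -1 -1 -2]
  [L]: (1)·1+(-1)·2+(2)·0+(2)·0+(2)·2+(-2)·1 = 1
  [Θ]: (1)·0+(-1)·-1+(2)·0+(2)·0+(2)·0+(-2)·0 = 1
  [T]: (1)·0+(-1)·-2+(2)·-1+(2)·-1+(2)·-1+(-2)·-2 = 0
⇒ L Θ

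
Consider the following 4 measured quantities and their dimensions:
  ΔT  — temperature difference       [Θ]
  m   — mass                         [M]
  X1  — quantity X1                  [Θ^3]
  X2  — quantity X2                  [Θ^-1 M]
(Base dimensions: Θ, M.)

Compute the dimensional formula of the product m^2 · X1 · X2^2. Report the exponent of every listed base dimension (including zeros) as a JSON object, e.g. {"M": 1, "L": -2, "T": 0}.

Dimensional matrix (Θ×M by ΔT×m×X1×X2):
  Θ: [ 1  0  3 -1]
  M: [ 0  1  0  1]
  [Θ]: (2)·0+(1)·3+(2)·-1 = 1
  [M]: (2)·1+(1)·0+(2)·1 = 4
⇒ Θ M^4

{"Θ": 1, "M": 4}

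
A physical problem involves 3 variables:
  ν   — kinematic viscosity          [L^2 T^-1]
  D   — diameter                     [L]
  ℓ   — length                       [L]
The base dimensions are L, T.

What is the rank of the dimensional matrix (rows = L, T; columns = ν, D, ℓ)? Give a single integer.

2

Dimensional matrix (L×T by ν×D×ℓ):
  L: [ 2  1  1]
  T: [-1  0  0]
Echelon form has 2 nonzero rows (pivots: ν,D)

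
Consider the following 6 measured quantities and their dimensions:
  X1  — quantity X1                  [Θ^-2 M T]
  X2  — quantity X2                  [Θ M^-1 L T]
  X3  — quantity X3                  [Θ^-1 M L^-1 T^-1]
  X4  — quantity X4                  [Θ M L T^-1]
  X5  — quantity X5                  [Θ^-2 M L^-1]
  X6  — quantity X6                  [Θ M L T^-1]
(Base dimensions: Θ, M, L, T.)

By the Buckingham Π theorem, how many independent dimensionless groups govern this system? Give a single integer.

Dimensional matrix (Θ×M×L×T by X1×X2×X3×X4×X5×X6):
  Θ: [-2  1 -1  1 -2  1]
  M: [ 1 -1  1  1  1  1]
  L: [ 0  1 -1  1 -1  1]
  T: [ 1  1 -1 -1  0 -1]
Row reduction gives pivot columns X1,X2,X4; rank = 3
n=6, r=3 ⇒ 3 dimensionless groups

3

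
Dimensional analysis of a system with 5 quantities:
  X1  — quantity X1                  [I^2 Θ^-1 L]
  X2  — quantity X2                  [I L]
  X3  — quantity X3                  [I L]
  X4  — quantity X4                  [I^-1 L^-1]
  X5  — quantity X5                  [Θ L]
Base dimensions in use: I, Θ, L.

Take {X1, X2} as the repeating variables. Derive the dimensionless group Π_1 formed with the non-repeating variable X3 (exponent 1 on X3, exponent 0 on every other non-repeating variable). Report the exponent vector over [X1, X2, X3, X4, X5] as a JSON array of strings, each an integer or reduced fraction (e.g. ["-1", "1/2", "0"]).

Write exponents as rows I,Θ,L / cols X1,X2,X3,X4,X5:
  I: [ 2  1  1 -1  0]
  Θ: [-1  0  0  0  1]
  L: [ 1  1  1 -1  1]
Echelon form has 2 nonzero rows (pivots: X1,X2)
Repeat: X1,X2; free: X3,X4,X5
RREF:
  r0: [   1    0    0    0   -1]
  r1: [   0    1    1   -1    2]
  r2: [   0    0    0    0    0]
Fix exponent of X3 at 1, X4 at 0, X5 at 0; solve each RREF row for its pivot's exponent:
  r0: exp(X1) + (0)·1 = 0 ⇒ exp(X1) = 0
  r1: exp(X2) + (1)·1 = 0 ⇒ exp(X2) = -1
Π_1 = X2^-1 · X3

["0", "-1", "1", "0", "0"]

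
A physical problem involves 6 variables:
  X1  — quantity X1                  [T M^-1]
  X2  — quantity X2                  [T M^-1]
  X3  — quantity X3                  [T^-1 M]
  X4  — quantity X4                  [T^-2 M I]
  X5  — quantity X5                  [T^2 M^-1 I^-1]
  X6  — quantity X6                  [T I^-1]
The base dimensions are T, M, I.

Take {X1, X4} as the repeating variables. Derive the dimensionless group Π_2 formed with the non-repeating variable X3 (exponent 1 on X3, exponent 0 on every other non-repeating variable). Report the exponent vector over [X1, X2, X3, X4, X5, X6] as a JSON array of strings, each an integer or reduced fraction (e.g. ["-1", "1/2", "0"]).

Dimensional matrix (T×M×I by X1×X2×X3×X4×X5×X6):
  T: [ 1  1 -1 -2  2  1]
  M: [-1 -1  1  1 -1  0]
  I: [ 0  0  0  1 -1 -1]
Row reduction gives pivot columns X1,X4; rank = 2
Repeat: X1,X4; free: X2,X3,X5,X6
RREF:
  r0: [   1    1   -1    0    0   -1]
  r1: [   0    0    0    1   -1   -1]
  r2: [   0    0    0    0    0    0]
Fix exponent of X3 at 1, X2 at 0, X5 at 0, X6 at 0; solve each RREF row for its pivot's exponent:
  r0: exp(X1) + (-1)·1 = 0 ⇒ exp(X1) = 1
  r1: exp(X4) + (0)·1 = 0 ⇒ exp(X4) = 0
Π_2 = X1 · X3

["1", "0", "1", "0", "0", "0"]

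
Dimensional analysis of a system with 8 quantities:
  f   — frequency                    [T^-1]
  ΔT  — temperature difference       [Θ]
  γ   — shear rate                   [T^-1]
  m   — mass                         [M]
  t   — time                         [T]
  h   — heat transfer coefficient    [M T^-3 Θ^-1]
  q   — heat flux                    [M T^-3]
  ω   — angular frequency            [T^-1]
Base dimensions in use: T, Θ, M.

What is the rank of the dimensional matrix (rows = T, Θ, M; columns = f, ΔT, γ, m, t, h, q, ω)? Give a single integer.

3

Dimensional matrix (T×Θ×M by f×ΔT×γ×m×t×h×q×ω):
  T: [-1  0 -1  0  1 -3 -3 -1]
  Θ: [ 0  1  0  0  0 -1  0  0]
  M: [ 0  0  0  1  0  1  1  0]
Echelon form has 3 nonzero rows (pivots: f,ΔT,m)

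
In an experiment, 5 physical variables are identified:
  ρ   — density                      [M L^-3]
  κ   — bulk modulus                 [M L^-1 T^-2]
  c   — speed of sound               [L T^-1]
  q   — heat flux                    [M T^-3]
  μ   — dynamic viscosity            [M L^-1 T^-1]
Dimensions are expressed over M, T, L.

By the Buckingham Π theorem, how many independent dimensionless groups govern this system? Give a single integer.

2

Write exponents as rows M,T,L / cols ρ,κ,c,q,μ:
  M: [ 1  1  0  1  1]
  T: [ 0 -2 -1 -3 -1]
  L: [-3 -1  1  0 -1]
Echelon form has 3 nonzero rows (pivots: ρ,κ,μ)
5 vars − rank 3 = 2 Π groups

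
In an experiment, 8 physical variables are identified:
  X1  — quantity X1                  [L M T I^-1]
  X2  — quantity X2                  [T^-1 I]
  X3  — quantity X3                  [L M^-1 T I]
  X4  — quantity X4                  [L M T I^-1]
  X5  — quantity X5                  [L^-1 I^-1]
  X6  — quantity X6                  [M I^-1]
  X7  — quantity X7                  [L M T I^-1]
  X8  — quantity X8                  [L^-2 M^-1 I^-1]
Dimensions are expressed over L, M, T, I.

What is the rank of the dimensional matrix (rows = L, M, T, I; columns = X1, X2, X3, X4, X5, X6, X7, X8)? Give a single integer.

3

Dimensional matrix (L×M×T×I by X1×X2×X3×X4×X5×X6×X7×X8):
  L: [ 1  0  1  1 -1  0  1 -2]
  M: [ 1  0 -1  1  0  1  1 -1]
  T: [ 1 -1  1  1  0  0  1  0]
  I: [-1  1  1 -1 -1 -1 -1 -1]
Row reduction gives pivot columns X1,X2,X3; rank = 3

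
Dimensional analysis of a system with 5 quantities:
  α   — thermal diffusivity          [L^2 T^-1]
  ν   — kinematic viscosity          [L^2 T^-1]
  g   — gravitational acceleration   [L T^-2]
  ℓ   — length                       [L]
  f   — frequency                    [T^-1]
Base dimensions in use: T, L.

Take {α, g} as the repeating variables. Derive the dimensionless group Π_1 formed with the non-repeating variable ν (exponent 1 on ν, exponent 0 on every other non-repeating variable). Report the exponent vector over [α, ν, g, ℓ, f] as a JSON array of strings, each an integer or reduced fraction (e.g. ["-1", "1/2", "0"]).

Exponent matrix [T,L] × [α,ν,g,ℓ,f]:
  T: [-1 -1 -2  0 -1]
  L: [ 2  2  1  1  0]
Row reduction gives pivot columns α,g; rank = 2
Pivot set = {α,g}, free = {ν,ℓ,f}
RREF:
  r0: [   1    1    0  2/3 -1/3]
  r1: [   0    0    1 -1/3  2/3]
Fix exponent of ν at 1, ℓ at 0, f at 0; solve each RREF row for its pivot's exponent:
  r0: exp(α) + (1)·1 = 0 ⇒ exp(α) = -1
  r1: exp(g) + (0)·1 = 0 ⇒ exp(g) = 0
Π_1 = α^-1 · ν

["-1", "1", "0", "0", "0"]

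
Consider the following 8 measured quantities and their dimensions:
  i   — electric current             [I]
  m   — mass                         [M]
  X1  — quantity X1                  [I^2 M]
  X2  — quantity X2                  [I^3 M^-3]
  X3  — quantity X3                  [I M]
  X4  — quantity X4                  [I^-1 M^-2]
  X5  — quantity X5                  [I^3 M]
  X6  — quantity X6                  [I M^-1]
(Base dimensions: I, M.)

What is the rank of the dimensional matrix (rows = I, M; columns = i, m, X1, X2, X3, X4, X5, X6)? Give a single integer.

2

Dimensional matrix (I×M by i×m×X1×X2×X3×X4×X5×X6):
  I: [ 1  0  2  3  1 -1  3  1]
  M: [ 0  1  1 -3  1 -2  1 -1]
Echelon form has 2 nonzero rows (pivots: i,m)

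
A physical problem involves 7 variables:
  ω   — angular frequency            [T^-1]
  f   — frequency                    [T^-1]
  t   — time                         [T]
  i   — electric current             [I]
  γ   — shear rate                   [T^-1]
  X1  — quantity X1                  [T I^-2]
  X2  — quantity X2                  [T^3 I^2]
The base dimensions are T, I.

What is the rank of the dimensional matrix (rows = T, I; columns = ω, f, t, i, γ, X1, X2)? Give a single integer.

2

Exponent matrix [T,I] × [ω,f,t,i,γ,X1,X2]:
  T: [-1 -1  1  0 -1  1  3]
  I: [ 0  0  0  1  0 -2  2]
Echelon form has 2 nonzero rows (pivots: ω,i)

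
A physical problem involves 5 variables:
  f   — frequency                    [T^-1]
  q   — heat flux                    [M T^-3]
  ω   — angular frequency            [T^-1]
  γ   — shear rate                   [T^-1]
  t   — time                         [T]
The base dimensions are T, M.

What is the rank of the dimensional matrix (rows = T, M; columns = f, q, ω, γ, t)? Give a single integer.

2

Write exponents as rows T,M / cols f,q,ω,γ,t:
  T: [-1 -3 -1 -1  1]
  M: [ 0  1  0  0  0]
Echelon form has 2 nonzero rows (pivots: f,q)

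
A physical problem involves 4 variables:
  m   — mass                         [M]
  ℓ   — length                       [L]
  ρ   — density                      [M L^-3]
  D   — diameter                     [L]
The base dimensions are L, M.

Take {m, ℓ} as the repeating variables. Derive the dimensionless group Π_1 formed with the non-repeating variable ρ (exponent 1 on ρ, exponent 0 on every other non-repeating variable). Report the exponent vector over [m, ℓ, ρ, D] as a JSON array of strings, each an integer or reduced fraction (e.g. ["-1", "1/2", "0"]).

Exponent matrix [L,M] × [m,ℓ,ρ,D]:
  L: [ 0  1 -3  1]
  M: [ 1  0  1  0]
RREF → pivots at {m,ℓ} ⇒ r = 2
Pivot set = {m,ℓ}, free = {ρ,D}
RREF:
  r0: [   1    0    1    0]
  r1: [   0    1   -3    1]
Fix exponent of ρ at 1, D at 0; solve each RREF row for its pivot's exponent:
  r0: exp(m) + (1)·1 = 0 ⇒ exp(m) = -1
  r1: exp(ℓ) + (-3)·1 = 0 ⇒ exp(ℓ) = 3
Π_1 = m^-1 · ℓ^3 · ρ

["-1", "3", "1", "0"]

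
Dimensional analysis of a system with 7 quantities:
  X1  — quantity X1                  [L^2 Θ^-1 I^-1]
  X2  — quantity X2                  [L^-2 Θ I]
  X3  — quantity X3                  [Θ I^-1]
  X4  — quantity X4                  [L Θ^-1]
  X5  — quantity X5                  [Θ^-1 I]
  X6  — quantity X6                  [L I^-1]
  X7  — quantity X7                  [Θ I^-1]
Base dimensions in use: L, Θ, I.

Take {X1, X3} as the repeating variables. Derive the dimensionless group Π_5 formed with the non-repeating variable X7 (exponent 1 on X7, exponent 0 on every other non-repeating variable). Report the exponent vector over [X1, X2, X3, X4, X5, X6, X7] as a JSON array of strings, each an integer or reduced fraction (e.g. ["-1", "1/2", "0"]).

Dimensional matrix (L×Θ×I by X1×X2×X3×X4×X5×X6×X7):
  L: [ 2 -2  0  1  0  1  0]
  Θ: [-1  1  1 -1 -1  0  1]
  I: [-1  1 -1  0  1 -1 -1]
Echelon form has 2 nonzero rows (pivots: X1,X3)
Pivot set = {X1,X3}, free = {X2,X4,X5,X6,X7}
RREF:
  r0: [   1   -1    0  1/2    0  1/2    0]
  r1: [   0    0    1 -1/2   -1  1/2    1]
  r2: [   0    0    0    0    0    0    0]
Fix exponent of X7 at 1, X2 at 0, X4 at 0, X5 at 0, X6 at 0; solve each RREF row for its pivot's exponent:
  r0: exp(X1) + (0)·1 = 0 ⇒ exp(X1) = 0
  r1: exp(X3) + (1)·1 = 0 ⇒ exp(X3) = -1
Π_5 = X3^-1 · X7

["0", "0", "-1", "0", "0", "0", "1"]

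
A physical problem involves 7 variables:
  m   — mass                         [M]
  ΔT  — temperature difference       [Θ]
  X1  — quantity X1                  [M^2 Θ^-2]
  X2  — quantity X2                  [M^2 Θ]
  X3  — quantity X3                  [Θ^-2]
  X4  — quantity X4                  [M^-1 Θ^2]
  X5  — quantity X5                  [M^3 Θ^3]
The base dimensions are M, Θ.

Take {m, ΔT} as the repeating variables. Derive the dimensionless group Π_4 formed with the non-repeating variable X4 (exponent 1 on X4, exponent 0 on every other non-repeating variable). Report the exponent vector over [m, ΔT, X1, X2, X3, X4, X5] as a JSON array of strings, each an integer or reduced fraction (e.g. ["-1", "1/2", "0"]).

["1", "-2", "0", "0", "0", "1", "0"]

Write exponents as rows M,Θ / cols m,ΔT,X1,X2,X3,X4,X5:
  M: [ 1  0  2  2  0 -1  3]
  Θ: [ 0  1 -2  1 -2  2  3]
RREF → pivots at {m,ΔT} ⇒ r = 2
Repeat: m,ΔT; free: X1,X2,X3,X4,X5
RREF:
  r0: [   1    0    2    2    0   -1    3]
  r1: [   0    1   -2    1   -2    2    3]
Fix exponent of X4 at 1, X1 at 0, X2 at 0, X3 at 0, X5 at 0; solve each RREF row for its pivot's exponent:
  r0: exp(m) + (-1)·1 = 0 ⇒ exp(m) = 1
  r1: exp(ΔT) + (2)·1 = 0 ⇒ exp(ΔT) = -2
Π_4 = m · ΔT^-2 · X4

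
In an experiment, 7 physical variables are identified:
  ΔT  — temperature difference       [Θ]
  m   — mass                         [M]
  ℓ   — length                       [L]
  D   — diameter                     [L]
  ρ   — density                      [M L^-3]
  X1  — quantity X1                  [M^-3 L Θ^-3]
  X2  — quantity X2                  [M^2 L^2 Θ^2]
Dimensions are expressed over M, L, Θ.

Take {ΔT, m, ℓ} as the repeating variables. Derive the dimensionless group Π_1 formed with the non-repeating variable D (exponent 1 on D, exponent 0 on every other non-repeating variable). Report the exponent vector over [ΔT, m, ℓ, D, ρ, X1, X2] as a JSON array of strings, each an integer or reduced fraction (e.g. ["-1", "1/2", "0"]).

["0", "0", "-1", "1", "0", "0", "0"]

Exponent matrix [M,L,Θ] × [ΔT,m,ℓ,D,ρ,X1,X2]:
  M: [ 0  1  0  0  1 -3  2]
  L: [ 0  0  1  1 -3  1  2]
  Θ: [ 1  0  0  0  0 -3  2]
Row reduction gives pivot columns ΔT,m,ℓ; rank = 3
Repeat: ΔT,m,ℓ; free: D,ρ,X1,X2
RREF:
  r0: [   1    0    0    0    0   -3    2]
  r1: [   0    1    0    0    1   -3    2]
  r2: [   0    0    1    1   -3    1    2]
Fix exponent of D at 1, ρ at 0, X1 at 0, X2 at 0; solve each RREF row for its pivot's exponent:
  r0: exp(ΔT) + (0)·1 = 0 ⇒ exp(ΔT) = 0
  r1: exp(m) + (0)·1 = 0 ⇒ exp(m) = 0
  r2: exp(ℓ) + (1)·1 = 0 ⇒ exp(ℓ) = -1
Π_1 = ℓ^-1 · D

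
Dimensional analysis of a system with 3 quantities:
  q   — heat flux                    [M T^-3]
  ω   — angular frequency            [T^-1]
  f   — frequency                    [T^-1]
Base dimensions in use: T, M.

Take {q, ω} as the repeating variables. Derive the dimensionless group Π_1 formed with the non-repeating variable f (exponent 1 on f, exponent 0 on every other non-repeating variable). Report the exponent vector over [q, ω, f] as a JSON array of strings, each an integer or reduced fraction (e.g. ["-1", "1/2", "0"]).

Write exponents as rows T,M / cols q,ω,f:
  T: [-3 -1 -1]
  M: [ 1  0  0]
Row reduction gives pivot columns q,ω; rank = 2
Pivot set = {q,ω}, free = {f}
RREF:
  r0: [   1    0    0]
  r1: [   0    1    1]
Fix exponent of f at 1; solve each RREF row for its pivot's exponent:
  r0: exp(q) + (0)·1 = 0 ⇒ exp(q) = 0
  r1: exp(ω) + (1)·1 = 0 ⇒ exp(ω) = -1
Π_1 = ω^-1 · f

["0", "-1", "1"]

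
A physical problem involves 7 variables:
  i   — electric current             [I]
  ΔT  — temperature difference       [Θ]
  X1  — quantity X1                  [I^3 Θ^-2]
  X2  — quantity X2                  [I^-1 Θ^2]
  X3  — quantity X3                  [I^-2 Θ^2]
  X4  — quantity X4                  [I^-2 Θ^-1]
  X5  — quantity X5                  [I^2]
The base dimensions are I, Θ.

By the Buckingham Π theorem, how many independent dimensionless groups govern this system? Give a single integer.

Exponent matrix [I,Θ] × [i,ΔT,X1,X2,X3,X4,X5]:
  I: [ 1  0  3 -1 -2 -2  2]
  Θ: [ 0  1 -2  2  2 -1  0]
Echelon form has 2 nonzero rows (pivots: i,ΔT)
Π count = n − r = 7 − 2 = 5

5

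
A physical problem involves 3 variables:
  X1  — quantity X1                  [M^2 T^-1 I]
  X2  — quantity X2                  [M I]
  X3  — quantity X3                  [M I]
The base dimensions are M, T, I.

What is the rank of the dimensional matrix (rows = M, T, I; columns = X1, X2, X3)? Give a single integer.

2

Write exponents as rows M,T,I / cols X1,X2,X3:
  M: [ 2  1  1]
  T: [-1  0  0]
  I: [ 1  1  1]
Row reduction gives pivot columns X1,X2; rank = 2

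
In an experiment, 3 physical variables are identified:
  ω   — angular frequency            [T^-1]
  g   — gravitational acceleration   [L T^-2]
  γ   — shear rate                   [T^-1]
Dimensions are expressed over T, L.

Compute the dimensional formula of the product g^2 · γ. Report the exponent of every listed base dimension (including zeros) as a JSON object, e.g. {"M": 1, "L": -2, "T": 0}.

Exponent matrix [T,L] × [ω,g,γ]:
  T: [-1 -2 -1]
  L: [ 0  1  0]
  [T]: (2)·-2+(1)·-1 = -5
  [L]: (2)·1+(1)·0 = 2
⇒ T^-5 L^2

{"T": -5, "L": 2}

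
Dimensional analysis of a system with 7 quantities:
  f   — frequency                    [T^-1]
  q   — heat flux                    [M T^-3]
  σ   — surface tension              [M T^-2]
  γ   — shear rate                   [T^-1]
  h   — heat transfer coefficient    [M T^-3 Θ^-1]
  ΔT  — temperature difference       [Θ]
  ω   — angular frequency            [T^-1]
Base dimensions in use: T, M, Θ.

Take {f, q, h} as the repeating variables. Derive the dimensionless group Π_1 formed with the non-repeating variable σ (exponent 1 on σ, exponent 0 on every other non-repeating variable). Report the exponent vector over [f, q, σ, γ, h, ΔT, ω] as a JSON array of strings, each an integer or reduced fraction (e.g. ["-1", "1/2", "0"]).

["1", "-1", "1", "0", "0", "0", "0"]

Write exponents as rows T,M,Θ / cols f,q,σ,γ,h,ΔT,ω:
  T: [-1 -3 -2 -1 -3  0 -1]
  M: [ 0  1  1  0  1  0  0]
  Θ: [ 0  0  0  0 -1  1  0]
RREF → pivots at {f,q,h} ⇒ r = 3
Repeat: f,q,h; free: σ,γ,ΔT,ω
RREF:
  r0: [   1    0   -1    1    0    0    1]
  r1: [   0    1    1    0    0    1    0]
  r2: [   0    0    0    0    1   -1    0]
Fix exponent of σ at 1, γ at 0, ΔT at 0, ω at 0; solve each RREF row for its pivot's exponent:
  r0: exp(f) + (-1)·1 = 0 ⇒ exp(f) = 1
  r1: exp(q) + (1)·1 = 0 ⇒ exp(q) = -1
  r2: exp(h) + (0)·1 = 0 ⇒ exp(h) = 0
Π_1 = f · q^-1 · σ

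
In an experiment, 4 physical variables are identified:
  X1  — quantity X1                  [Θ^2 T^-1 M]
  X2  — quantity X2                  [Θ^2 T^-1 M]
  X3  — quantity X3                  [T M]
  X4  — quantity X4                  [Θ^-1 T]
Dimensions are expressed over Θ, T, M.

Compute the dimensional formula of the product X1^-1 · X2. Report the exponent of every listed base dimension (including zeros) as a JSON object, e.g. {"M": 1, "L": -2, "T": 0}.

Dimensional matrix (Θ×T×M by X1×X2×X3×X4):
  Θ: [ 2  2  0 -1]
  T: [-1 -1  1  1]
  M: [ 1  1  1  0]
  [Θ]: (-1)·2+(1)·2 = 0
  [T]: (-1)·-1+(1)·-1 = 0
  [M]: (-1)·1+(1)·1 = 0
⇒ 1 (dimensionless)

{"Θ": 0, "T": 0, "M": 0}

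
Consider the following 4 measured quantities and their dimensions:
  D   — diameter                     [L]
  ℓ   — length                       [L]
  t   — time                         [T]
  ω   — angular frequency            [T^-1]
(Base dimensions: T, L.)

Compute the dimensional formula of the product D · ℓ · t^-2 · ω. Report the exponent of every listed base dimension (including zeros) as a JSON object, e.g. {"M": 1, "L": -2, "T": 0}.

Dimensional matrix (T×L by D×ℓ×t×ω):
  T: [ 0  0  1 -1]
  L: [ 1  1  0  0]
  [T]: (1)·0+(1)·0+(-2)·1+(1)·-1 = -3
  [L]: (1)·1+(1)·1+(-2)·0+(1)·0 = 2
⇒ T^-3 L^2

{"T": -3, "L": 2}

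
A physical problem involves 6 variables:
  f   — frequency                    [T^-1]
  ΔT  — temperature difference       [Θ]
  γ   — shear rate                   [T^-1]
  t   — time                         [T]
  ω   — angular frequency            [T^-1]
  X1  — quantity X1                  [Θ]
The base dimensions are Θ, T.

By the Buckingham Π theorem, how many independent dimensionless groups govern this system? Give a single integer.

4

Write exponents as rows Θ,T / cols f,ΔT,γ,t,ω,X1:
  Θ: [ 0  1  0  0  0  1]
  T: [-1  0 -1  1 -1  0]
Row reduction gives pivot columns f,ΔT; rank = 2
n=6, r=2 ⇒ 4 dimensionless groups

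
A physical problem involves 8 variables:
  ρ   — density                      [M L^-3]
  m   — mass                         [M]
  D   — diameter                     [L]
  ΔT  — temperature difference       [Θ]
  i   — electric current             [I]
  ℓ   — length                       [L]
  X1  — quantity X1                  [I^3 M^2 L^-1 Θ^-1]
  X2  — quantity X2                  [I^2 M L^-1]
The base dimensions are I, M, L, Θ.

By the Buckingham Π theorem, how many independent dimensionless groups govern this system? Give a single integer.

4

Exponent matrix [I,M,L,Θ] × [ρ,m,D,ΔT,i,ℓ,X1,X2]:
  I: [ 0  0  0  0  1  0  3  2]
  M: [ 1  1  0  0  0  0  2  1]
  L: [-3  0  1  0  0  1 -1 -1]
  Θ: [ 0  0  0  1  0  0 -1  0]
RREF → pivots at {ρ,m,ΔT,i} ⇒ r = 4
8 vars − rank 4 = 4 Π groups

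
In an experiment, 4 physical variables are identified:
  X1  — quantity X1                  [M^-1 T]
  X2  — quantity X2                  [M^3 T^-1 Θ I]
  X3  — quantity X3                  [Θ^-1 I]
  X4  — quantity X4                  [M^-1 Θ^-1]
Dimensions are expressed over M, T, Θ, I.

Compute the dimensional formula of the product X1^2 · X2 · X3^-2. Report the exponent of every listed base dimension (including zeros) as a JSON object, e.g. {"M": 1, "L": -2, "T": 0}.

Write exponents as rows M,T,Θ,I / cols X1,X2,X3,X4:
  M: [-1  3  0 -1]
  T: [ 1 -1  0  0]
  Θ: [ 0  1 -1 -1]
  I: [ 0  1  1  0]
  [M]: (2)·-1+(1)·3+(-2)·0 = 1
  [T]: (2)·1+(1)·-1+(-2)·0 = 1
  [Θ]: (2)·0+(1)·1+(-2)·-1 = 3
  [I]: (2)·0+(1)·1+(-2)·1 = -1
⇒ M T Θ^3 I^-1

{"M": 1, "T": 1, "Θ": 3, "I": -1}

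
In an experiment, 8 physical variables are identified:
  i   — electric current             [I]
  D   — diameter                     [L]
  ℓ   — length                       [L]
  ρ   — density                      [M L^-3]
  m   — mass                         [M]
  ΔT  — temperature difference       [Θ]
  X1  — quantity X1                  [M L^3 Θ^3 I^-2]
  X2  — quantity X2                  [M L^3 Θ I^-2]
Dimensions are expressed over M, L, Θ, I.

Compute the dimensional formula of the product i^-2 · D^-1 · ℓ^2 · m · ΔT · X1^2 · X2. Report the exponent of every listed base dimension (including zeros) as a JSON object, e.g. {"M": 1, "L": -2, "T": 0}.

Write exponents as rows M,L,Θ,I / cols i,D,ℓ,ρ,m,ΔT,X1,X2:
  M: [ 0  0  0  1  1  0  1  1]
  L: [ 0  1  1 -3  0  0  3  3]
  Θ: [ 0  0  0  0  0  1  3  1]
  I: [ 1  0  0  0  0  0 -2 -2]
  [M]: (-2)·0+(-1)·0+(2)·0+(1)·1+(1)·0+(2)·1+(1)·1 = 4
  [L]: (-2)·0+(-1)·1+(2)·1+(1)·0+(1)·0+(2)·3+(1)·3 = 10
  [Θ]: (-2)·0+(-1)·0+(2)·0+(1)·0+(1)·1+(2)·3+(1)·1 = 8
  [I]: (-2)·1+(-1)·0+(2)·0+(1)·0+(1)·0+(2)·-2+(1)·-2 = -8
⇒ M^4 L^10 Θ^8 I^-8

{"M": 4, "L": 10, "Θ": 8, "I": -8}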